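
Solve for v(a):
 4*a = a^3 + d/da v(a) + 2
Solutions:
 v(a) = C1 - a^4/4 + 2*a^2 - 2*a


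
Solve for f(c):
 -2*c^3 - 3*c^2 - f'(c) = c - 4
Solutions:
 f(c) = C1 - c^4/2 - c^3 - c^2/2 + 4*c


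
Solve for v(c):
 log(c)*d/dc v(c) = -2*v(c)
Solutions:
 v(c) = C1*exp(-2*li(c))


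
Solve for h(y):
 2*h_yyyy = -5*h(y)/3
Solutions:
 h(y) = (C1*sin(10^(1/4)*3^(3/4)*y/6) + C2*cos(10^(1/4)*3^(3/4)*y/6))*exp(-10^(1/4)*3^(3/4)*y/6) + (C3*sin(10^(1/4)*3^(3/4)*y/6) + C4*cos(10^(1/4)*3^(3/4)*y/6))*exp(10^(1/4)*3^(3/4)*y/6)


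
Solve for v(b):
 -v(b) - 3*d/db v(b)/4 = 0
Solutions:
 v(b) = C1*exp(-4*b/3)


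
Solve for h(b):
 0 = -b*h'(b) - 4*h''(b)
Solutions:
 h(b) = C1 + C2*erf(sqrt(2)*b/4)


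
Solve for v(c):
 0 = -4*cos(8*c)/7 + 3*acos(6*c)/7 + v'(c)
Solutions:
 v(c) = C1 - 3*c*acos(6*c)/7 + sqrt(1 - 36*c^2)/14 + sin(8*c)/14


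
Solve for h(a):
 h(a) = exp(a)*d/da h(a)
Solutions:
 h(a) = C1*exp(-exp(-a))


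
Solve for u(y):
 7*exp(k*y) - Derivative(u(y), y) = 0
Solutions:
 u(y) = C1 + 7*exp(k*y)/k


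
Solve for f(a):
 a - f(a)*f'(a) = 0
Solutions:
 f(a) = -sqrt(C1 + a^2)
 f(a) = sqrt(C1 + a^2)


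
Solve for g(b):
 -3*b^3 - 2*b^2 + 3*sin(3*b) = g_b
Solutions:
 g(b) = C1 - 3*b^4/4 - 2*b^3/3 - cos(3*b)


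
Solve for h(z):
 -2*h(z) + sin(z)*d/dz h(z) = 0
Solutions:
 h(z) = C1*(cos(z) - 1)/(cos(z) + 1)


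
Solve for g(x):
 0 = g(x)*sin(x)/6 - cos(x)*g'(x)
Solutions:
 g(x) = C1/cos(x)^(1/6)


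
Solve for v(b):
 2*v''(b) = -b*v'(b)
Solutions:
 v(b) = C1 + C2*erf(b/2)


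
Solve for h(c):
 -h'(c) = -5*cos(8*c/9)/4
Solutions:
 h(c) = C1 + 45*sin(8*c/9)/32


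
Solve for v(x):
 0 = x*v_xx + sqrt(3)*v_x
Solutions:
 v(x) = C1 + C2*x^(1 - sqrt(3))


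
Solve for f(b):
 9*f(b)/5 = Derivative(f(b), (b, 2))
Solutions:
 f(b) = C1*exp(-3*sqrt(5)*b/5) + C2*exp(3*sqrt(5)*b/5)


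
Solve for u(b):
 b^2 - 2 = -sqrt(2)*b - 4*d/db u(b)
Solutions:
 u(b) = C1 - b^3/12 - sqrt(2)*b^2/8 + b/2


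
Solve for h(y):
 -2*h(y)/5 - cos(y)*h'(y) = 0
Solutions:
 h(y) = C1*(sin(y) - 1)^(1/5)/(sin(y) + 1)^(1/5)


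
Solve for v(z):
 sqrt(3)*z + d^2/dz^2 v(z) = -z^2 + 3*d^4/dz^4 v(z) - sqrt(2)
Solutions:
 v(z) = C1 + C2*z + C3*exp(-sqrt(3)*z/3) + C4*exp(sqrt(3)*z/3) - z^4/12 - sqrt(3)*z^3/6 + z^2*(-3 - sqrt(2)/2)


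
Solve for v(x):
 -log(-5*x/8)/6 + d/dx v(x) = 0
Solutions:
 v(x) = C1 + x*log(-x)/6 + x*(-3*log(2) - 1 + log(5))/6


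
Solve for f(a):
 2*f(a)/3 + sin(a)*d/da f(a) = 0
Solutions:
 f(a) = C1*(cos(a) + 1)^(1/3)/(cos(a) - 1)^(1/3)


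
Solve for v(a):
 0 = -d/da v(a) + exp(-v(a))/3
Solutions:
 v(a) = log(C1 + a/3)


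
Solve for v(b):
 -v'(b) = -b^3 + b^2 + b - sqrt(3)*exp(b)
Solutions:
 v(b) = C1 + b^4/4 - b^3/3 - b^2/2 + sqrt(3)*exp(b)


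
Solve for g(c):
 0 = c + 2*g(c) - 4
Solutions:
 g(c) = 2 - c/2


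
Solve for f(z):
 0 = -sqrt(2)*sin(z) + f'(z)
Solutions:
 f(z) = C1 - sqrt(2)*cos(z)


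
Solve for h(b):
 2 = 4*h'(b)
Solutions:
 h(b) = C1 + b/2


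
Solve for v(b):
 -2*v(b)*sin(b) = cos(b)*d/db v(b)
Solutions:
 v(b) = C1*cos(b)^2


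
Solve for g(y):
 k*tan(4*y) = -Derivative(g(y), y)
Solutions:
 g(y) = C1 + k*log(cos(4*y))/4


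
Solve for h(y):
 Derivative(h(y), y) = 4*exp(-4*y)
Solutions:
 h(y) = C1 - exp(-4*y)


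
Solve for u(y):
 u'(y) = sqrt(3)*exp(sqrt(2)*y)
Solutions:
 u(y) = C1 + sqrt(6)*exp(sqrt(2)*y)/2


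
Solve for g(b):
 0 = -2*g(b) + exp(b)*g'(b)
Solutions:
 g(b) = C1*exp(-2*exp(-b))


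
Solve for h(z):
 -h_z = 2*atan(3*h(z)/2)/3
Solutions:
 Integral(1/atan(3*_y/2), (_y, h(z))) = C1 - 2*z/3


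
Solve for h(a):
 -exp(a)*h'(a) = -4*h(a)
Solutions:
 h(a) = C1*exp(-4*exp(-a))


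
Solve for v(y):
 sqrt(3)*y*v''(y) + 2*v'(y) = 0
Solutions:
 v(y) = C1 + C2*y^(1 - 2*sqrt(3)/3)


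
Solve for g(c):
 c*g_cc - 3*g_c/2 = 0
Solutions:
 g(c) = C1 + C2*c^(5/2)


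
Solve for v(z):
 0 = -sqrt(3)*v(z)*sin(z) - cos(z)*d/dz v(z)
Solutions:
 v(z) = C1*cos(z)^(sqrt(3))


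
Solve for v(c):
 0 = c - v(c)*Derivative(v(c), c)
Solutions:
 v(c) = -sqrt(C1 + c^2)
 v(c) = sqrt(C1 + c^2)


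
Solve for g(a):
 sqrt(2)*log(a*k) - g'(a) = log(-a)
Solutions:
 g(a) = C1 + a*(sqrt(2)*log(-k) - sqrt(2) + 1) - a*(1 - sqrt(2))*log(-a)


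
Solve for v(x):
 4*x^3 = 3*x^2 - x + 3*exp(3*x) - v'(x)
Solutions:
 v(x) = C1 - x^4 + x^3 - x^2/2 + exp(3*x)


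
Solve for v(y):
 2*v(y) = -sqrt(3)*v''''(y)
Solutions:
 v(y) = (C1*sin(2^(3/4)*3^(7/8)*y/6) + C2*cos(2^(3/4)*3^(7/8)*y/6))*exp(-2^(3/4)*3^(7/8)*y/6) + (C3*sin(2^(3/4)*3^(7/8)*y/6) + C4*cos(2^(3/4)*3^(7/8)*y/6))*exp(2^(3/4)*3^(7/8)*y/6)


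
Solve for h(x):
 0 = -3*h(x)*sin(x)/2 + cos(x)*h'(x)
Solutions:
 h(x) = C1/cos(x)^(3/2)


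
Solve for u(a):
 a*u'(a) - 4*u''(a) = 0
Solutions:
 u(a) = C1 + C2*erfi(sqrt(2)*a/4)


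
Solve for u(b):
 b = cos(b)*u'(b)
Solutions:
 u(b) = C1 + Integral(b/cos(b), b)


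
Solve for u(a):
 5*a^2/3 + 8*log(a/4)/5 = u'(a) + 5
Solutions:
 u(a) = C1 + 5*a^3/9 + 8*a*log(a)/5 - 33*a/5 - 16*a*log(2)/5


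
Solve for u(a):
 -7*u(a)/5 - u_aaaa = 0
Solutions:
 u(a) = (C1*sin(sqrt(2)*5^(3/4)*7^(1/4)*a/10) + C2*cos(sqrt(2)*5^(3/4)*7^(1/4)*a/10))*exp(-sqrt(2)*5^(3/4)*7^(1/4)*a/10) + (C3*sin(sqrt(2)*5^(3/4)*7^(1/4)*a/10) + C4*cos(sqrt(2)*5^(3/4)*7^(1/4)*a/10))*exp(sqrt(2)*5^(3/4)*7^(1/4)*a/10)


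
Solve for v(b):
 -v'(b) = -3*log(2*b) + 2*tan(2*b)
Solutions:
 v(b) = C1 + 3*b*log(b) - 3*b + 3*b*log(2) + log(cos(2*b))


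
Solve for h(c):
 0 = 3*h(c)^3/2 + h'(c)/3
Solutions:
 h(c) = -sqrt(-1/(C1 - 9*c))
 h(c) = sqrt(-1/(C1 - 9*c))


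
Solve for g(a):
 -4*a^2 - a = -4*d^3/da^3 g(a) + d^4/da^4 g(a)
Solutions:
 g(a) = C1 + C2*a + C3*a^2 + C4*exp(4*a) + a^5/60 + a^4/32 + a^3/32


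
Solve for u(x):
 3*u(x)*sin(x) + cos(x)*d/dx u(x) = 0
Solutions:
 u(x) = C1*cos(x)^3


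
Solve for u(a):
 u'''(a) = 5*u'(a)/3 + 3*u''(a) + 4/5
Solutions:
 u(a) = C1 + C2*exp(a*(9 - sqrt(141))/6) + C3*exp(a*(9 + sqrt(141))/6) - 12*a/25


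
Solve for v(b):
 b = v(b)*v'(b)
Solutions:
 v(b) = -sqrt(C1 + b^2)
 v(b) = sqrt(C1 + b^2)


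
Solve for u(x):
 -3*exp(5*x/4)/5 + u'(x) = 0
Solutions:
 u(x) = C1 + 12*exp(5*x/4)/25


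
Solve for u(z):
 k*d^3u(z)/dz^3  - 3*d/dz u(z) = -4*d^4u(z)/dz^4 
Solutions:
 u(z) = C1 + C2*exp(-z*(k^2/(k^3 + sqrt(-k^6 + (k^3 - 648)^2) - 648)^(1/3) + k + (k^3 + sqrt(-k^6 + (k^3 - 648)^2) - 648)^(1/3))/12) + C3*exp(z*(-4*k^2/((-1 + sqrt(3)*I)*(k^3 + sqrt(-k^6 + (k^3 - 648)^2) - 648)^(1/3)) - 2*k + (k^3 + sqrt(-k^6 + (k^3 - 648)^2) - 648)^(1/3) - sqrt(3)*I*(k^3 + sqrt(-k^6 + (k^3 - 648)^2) - 648)^(1/3))/24) + C4*exp(z*(4*k^2/((1 + sqrt(3)*I)*(k^3 + sqrt(-k^6 + (k^3 - 648)^2) - 648)^(1/3)) - 2*k + (k^3 + sqrt(-k^6 + (k^3 - 648)^2) - 648)^(1/3) + sqrt(3)*I*(k^3 + sqrt(-k^6 + (k^3 - 648)^2) - 648)^(1/3))/24)


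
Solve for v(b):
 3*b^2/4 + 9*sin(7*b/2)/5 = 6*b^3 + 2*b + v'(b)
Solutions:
 v(b) = C1 - 3*b^4/2 + b^3/4 - b^2 - 18*cos(7*b/2)/35


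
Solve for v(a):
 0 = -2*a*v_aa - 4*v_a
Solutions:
 v(a) = C1 + C2/a


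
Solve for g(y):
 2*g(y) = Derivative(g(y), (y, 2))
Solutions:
 g(y) = C1*exp(-sqrt(2)*y) + C2*exp(sqrt(2)*y)


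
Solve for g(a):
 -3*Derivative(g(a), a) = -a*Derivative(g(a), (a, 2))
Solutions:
 g(a) = C1 + C2*a^4


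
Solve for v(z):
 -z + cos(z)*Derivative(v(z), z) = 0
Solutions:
 v(z) = C1 + Integral(z/cos(z), z)


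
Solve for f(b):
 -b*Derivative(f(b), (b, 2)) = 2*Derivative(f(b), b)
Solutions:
 f(b) = C1 + C2/b


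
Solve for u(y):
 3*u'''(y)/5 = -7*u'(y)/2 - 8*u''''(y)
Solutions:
 u(y) = C1 + C2*exp(y*(-2 + (20*sqrt(490070) + 14001)^(-1/3) + (20*sqrt(490070) + 14001)^(1/3))/80)*sin(sqrt(3)*y*(-(20*sqrt(490070) + 14001)^(1/3) + (20*sqrt(490070) + 14001)^(-1/3))/80) + C3*exp(y*(-2 + (20*sqrt(490070) + 14001)^(-1/3) + (20*sqrt(490070) + 14001)^(1/3))/80)*cos(sqrt(3)*y*(-(20*sqrt(490070) + 14001)^(1/3) + (20*sqrt(490070) + 14001)^(-1/3))/80) + C4*exp(-y*((20*sqrt(490070) + 14001)^(-1/3) + 1 + (20*sqrt(490070) + 14001)^(1/3))/40)


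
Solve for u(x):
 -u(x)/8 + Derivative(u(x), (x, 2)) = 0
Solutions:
 u(x) = C1*exp(-sqrt(2)*x/4) + C2*exp(sqrt(2)*x/4)


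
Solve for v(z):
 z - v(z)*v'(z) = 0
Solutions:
 v(z) = -sqrt(C1 + z^2)
 v(z) = sqrt(C1 + z^2)


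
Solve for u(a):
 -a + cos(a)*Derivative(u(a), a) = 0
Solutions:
 u(a) = C1 + Integral(a/cos(a), a)


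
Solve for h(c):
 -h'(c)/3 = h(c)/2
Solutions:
 h(c) = C1*exp(-3*c/2)


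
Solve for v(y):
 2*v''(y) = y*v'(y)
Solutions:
 v(y) = C1 + C2*erfi(y/2)


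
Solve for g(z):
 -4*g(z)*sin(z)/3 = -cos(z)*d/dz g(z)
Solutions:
 g(z) = C1/cos(z)^(4/3)


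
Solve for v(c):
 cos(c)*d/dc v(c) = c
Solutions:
 v(c) = C1 + Integral(c/cos(c), c)


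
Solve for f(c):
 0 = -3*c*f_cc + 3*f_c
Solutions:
 f(c) = C1 + C2*c^2


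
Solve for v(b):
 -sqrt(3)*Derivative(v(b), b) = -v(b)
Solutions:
 v(b) = C1*exp(sqrt(3)*b/3)


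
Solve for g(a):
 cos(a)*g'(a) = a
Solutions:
 g(a) = C1 + Integral(a/cos(a), a)


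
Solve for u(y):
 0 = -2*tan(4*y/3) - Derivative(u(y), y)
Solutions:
 u(y) = C1 + 3*log(cos(4*y/3))/2


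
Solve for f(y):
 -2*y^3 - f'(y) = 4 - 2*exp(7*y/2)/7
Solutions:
 f(y) = C1 - y^4/2 - 4*y + 4*exp(7*y/2)/49


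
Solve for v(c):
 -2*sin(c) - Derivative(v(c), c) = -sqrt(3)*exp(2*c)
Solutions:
 v(c) = C1 + sqrt(3)*exp(2*c)/2 + 2*cos(c)


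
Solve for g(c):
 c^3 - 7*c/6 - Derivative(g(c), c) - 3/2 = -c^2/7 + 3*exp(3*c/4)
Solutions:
 g(c) = C1 + c^4/4 + c^3/21 - 7*c^2/12 - 3*c/2 - 4*exp(3*c/4)


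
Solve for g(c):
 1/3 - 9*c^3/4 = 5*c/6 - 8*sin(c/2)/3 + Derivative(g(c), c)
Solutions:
 g(c) = C1 - 9*c^4/16 - 5*c^2/12 + c/3 - 16*cos(c/2)/3


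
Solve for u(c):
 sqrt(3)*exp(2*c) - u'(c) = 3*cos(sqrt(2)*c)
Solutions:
 u(c) = C1 + sqrt(3)*exp(2*c)/2 - 3*sqrt(2)*sin(sqrt(2)*c)/2


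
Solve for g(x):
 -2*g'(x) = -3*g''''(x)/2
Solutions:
 g(x) = C1 + C4*exp(6^(2/3)*x/3) + (C2*sin(2^(2/3)*3^(1/6)*x/2) + C3*cos(2^(2/3)*3^(1/6)*x/2))*exp(-6^(2/3)*x/6)


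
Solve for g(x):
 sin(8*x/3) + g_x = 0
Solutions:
 g(x) = C1 + 3*cos(8*x/3)/8


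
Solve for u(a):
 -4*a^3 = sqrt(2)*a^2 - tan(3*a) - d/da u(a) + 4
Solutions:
 u(a) = C1 + a^4 + sqrt(2)*a^3/3 + 4*a + log(cos(3*a))/3


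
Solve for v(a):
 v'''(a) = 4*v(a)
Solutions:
 v(a) = C3*exp(2^(2/3)*a) + (C1*sin(2^(2/3)*sqrt(3)*a/2) + C2*cos(2^(2/3)*sqrt(3)*a/2))*exp(-2^(2/3)*a/2)


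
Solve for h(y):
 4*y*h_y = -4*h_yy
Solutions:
 h(y) = C1 + C2*erf(sqrt(2)*y/2)


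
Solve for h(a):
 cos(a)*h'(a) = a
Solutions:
 h(a) = C1 + Integral(a/cos(a), a)


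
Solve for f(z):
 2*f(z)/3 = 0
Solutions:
 f(z) = 0


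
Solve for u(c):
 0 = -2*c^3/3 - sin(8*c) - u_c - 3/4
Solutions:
 u(c) = C1 - c^4/6 - 3*c/4 + cos(8*c)/8


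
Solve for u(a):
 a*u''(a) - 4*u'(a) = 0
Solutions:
 u(a) = C1 + C2*a^5


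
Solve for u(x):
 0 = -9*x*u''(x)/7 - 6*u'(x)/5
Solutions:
 u(x) = C1 + C2*x^(1/15)


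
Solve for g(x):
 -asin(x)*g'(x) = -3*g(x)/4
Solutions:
 g(x) = C1*exp(3*Integral(1/asin(x), x)/4)


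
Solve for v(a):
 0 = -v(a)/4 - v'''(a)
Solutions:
 v(a) = C3*exp(-2^(1/3)*a/2) + (C1*sin(2^(1/3)*sqrt(3)*a/4) + C2*cos(2^(1/3)*sqrt(3)*a/4))*exp(2^(1/3)*a/4)


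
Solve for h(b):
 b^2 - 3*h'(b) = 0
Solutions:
 h(b) = C1 + b^3/9


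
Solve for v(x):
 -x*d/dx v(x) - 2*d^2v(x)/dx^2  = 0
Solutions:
 v(x) = C1 + C2*erf(x/2)


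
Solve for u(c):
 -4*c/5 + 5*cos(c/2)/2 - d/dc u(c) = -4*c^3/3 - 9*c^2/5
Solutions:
 u(c) = C1 + c^4/3 + 3*c^3/5 - 2*c^2/5 + 5*sin(c/2)


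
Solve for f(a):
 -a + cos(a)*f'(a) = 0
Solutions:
 f(a) = C1 + Integral(a/cos(a), a)


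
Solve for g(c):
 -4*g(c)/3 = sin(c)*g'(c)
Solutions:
 g(c) = C1*(cos(c) + 1)^(2/3)/(cos(c) - 1)^(2/3)


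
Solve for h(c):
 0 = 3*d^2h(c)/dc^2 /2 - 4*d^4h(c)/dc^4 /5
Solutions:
 h(c) = C1 + C2*c + C3*exp(-sqrt(30)*c/4) + C4*exp(sqrt(30)*c/4)


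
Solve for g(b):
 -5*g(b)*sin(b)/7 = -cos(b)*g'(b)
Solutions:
 g(b) = C1/cos(b)^(5/7)


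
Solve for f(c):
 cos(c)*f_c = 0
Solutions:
 f(c) = C1


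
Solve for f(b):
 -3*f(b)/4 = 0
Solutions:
 f(b) = 0


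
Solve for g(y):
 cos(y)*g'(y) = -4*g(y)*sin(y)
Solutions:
 g(y) = C1*cos(y)^4


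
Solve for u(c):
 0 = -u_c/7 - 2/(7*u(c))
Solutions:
 u(c) = -sqrt(C1 - 4*c)
 u(c) = sqrt(C1 - 4*c)


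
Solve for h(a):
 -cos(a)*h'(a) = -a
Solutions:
 h(a) = C1 + Integral(a/cos(a), a)


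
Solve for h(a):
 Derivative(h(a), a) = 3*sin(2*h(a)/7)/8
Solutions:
 -3*a/8 + 7*log(cos(2*h(a)/7) - 1)/4 - 7*log(cos(2*h(a)/7) + 1)/4 = C1


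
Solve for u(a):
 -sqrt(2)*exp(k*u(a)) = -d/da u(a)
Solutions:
 u(a) = Piecewise((log(-1/(C1*k + sqrt(2)*a*k))/k, Ne(k, 0)), (nan, True))
 u(a) = Piecewise((C1 + sqrt(2)*a, Eq(k, 0)), (nan, True))


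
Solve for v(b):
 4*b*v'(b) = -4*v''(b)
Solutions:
 v(b) = C1 + C2*erf(sqrt(2)*b/2)


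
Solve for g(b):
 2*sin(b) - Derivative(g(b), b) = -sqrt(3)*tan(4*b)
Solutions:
 g(b) = C1 - sqrt(3)*log(cos(4*b))/4 - 2*cos(b)


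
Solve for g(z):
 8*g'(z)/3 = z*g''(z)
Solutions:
 g(z) = C1 + C2*z^(11/3)


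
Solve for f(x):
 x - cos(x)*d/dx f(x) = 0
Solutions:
 f(x) = C1 + Integral(x/cos(x), x)


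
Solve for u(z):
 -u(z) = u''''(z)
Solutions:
 u(z) = (C1*sin(sqrt(2)*z/2) + C2*cos(sqrt(2)*z/2))*exp(-sqrt(2)*z/2) + (C3*sin(sqrt(2)*z/2) + C4*cos(sqrt(2)*z/2))*exp(sqrt(2)*z/2)


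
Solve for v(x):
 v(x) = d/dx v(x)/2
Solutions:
 v(x) = C1*exp(2*x)


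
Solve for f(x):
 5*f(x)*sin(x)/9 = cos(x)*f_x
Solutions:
 f(x) = C1/cos(x)^(5/9)


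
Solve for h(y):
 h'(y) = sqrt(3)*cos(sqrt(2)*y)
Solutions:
 h(y) = C1 + sqrt(6)*sin(sqrt(2)*y)/2


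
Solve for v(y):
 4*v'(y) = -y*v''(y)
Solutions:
 v(y) = C1 + C2/y^3


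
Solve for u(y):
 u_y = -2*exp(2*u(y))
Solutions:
 u(y) = log(-sqrt(-1/(C1 - 2*y))) - log(2)/2
 u(y) = log(-1/(C1 - 2*y))/2 - log(2)/2


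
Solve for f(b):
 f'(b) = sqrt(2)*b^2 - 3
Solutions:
 f(b) = C1 + sqrt(2)*b^3/3 - 3*b


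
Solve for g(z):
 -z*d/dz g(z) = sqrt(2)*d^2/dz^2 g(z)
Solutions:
 g(z) = C1 + C2*erf(2^(1/4)*z/2)


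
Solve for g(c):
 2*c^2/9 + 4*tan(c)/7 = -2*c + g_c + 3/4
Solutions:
 g(c) = C1 + 2*c^3/27 + c^2 - 3*c/4 - 4*log(cos(c))/7


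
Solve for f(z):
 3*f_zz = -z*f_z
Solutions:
 f(z) = C1 + C2*erf(sqrt(6)*z/6)


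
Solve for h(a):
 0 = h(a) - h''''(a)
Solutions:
 h(a) = C1*exp(-a) + C2*exp(a) + C3*sin(a) + C4*cos(a)


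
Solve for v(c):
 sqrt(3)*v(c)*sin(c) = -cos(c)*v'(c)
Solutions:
 v(c) = C1*cos(c)^(sqrt(3))


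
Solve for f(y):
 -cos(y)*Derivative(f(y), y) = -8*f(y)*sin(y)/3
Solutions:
 f(y) = C1/cos(y)^(8/3)


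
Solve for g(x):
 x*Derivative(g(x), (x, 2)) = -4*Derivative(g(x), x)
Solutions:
 g(x) = C1 + C2/x^3


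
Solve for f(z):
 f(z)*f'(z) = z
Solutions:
 f(z) = -sqrt(C1 + z^2)
 f(z) = sqrt(C1 + z^2)


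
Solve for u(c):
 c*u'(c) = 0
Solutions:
 u(c) = C1


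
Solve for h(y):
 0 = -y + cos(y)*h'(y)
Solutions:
 h(y) = C1 + Integral(y/cos(y), y)


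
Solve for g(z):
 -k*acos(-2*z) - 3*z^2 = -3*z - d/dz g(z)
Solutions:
 g(z) = C1 + k*(z*acos(-2*z) + sqrt(1 - 4*z^2)/2) + z^3 - 3*z^2/2


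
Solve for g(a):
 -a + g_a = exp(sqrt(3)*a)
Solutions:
 g(a) = C1 + a^2/2 + sqrt(3)*exp(sqrt(3)*a)/3


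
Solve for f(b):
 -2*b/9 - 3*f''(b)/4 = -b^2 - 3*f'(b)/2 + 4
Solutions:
 f(b) = C1 + C2*exp(2*b) - 2*b^3/9 - 7*b^2/27 + 65*b/27


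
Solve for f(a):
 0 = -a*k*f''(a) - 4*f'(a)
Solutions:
 f(a) = C1 + a^(((re(k) - 4)*re(k) + im(k)^2)/(re(k)^2 + im(k)^2))*(C2*sin(4*log(a)*Abs(im(k))/(re(k)^2 + im(k)^2)) + C3*cos(4*log(a)*im(k)/(re(k)^2 + im(k)^2)))


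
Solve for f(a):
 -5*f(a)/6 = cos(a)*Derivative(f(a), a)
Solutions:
 f(a) = C1*(sin(a) - 1)^(5/12)/(sin(a) + 1)^(5/12)


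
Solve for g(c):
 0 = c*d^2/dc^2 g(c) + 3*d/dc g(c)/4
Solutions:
 g(c) = C1 + C2*c^(1/4)


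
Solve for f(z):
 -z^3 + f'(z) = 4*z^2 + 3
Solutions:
 f(z) = C1 + z^4/4 + 4*z^3/3 + 3*z


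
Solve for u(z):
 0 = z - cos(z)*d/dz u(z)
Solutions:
 u(z) = C1 + Integral(z/cos(z), z)


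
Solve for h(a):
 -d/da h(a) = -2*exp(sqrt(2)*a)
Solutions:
 h(a) = C1 + sqrt(2)*exp(sqrt(2)*a)


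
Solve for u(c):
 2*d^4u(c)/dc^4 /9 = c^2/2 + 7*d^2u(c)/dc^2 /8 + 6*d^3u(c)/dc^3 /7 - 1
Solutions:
 u(c) = C1 + C2*c + C3*exp(3*c*(18 - sqrt(667))/28) + C4*exp(3*c*(18 + sqrt(667))/28) - c^4/21 + 64*c^3/343 - 18460*c^2/151263


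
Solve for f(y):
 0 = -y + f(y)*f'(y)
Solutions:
 f(y) = -sqrt(C1 + y^2)
 f(y) = sqrt(C1 + y^2)


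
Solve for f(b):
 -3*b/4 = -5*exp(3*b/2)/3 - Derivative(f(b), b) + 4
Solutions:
 f(b) = C1 + 3*b^2/8 + 4*b - 10*exp(3*b/2)/9


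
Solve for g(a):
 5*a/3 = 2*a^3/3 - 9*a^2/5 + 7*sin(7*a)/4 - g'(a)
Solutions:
 g(a) = C1 + a^4/6 - 3*a^3/5 - 5*a^2/6 - cos(7*a)/4


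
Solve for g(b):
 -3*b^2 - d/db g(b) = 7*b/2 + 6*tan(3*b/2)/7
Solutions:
 g(b) = C1 - b^3 - 7*b^2/4 + 4*log(cos(3*b/2))/7


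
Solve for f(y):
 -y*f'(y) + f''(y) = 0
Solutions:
 f(y) = C1 + C2*erfi(sqrt(2)*y/2)


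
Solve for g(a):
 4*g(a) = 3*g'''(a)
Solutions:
 g(a) = C3*exp(6^(2/3)*a/3) + (C1*sin(2^(2/3)*3^(1/6)*a/2) + C2*cos(2^(2/3)*3^(1/6)*a/2))*exp(-6^(2/3)*a/6)


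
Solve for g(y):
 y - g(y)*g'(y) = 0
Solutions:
 g(y) = -sqrt(C1 + y^2)
 g(y) = sqrt(C1 + y^2)


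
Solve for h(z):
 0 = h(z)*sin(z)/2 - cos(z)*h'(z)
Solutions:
 h(z) = C1/sqrt(cos(z))


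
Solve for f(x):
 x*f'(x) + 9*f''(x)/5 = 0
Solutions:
 f(x) = C1 + C2*erf(sqrt(10)*x/6)


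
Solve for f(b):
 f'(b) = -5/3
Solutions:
 f(b) = C1 - 5*b/3


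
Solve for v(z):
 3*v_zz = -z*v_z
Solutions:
 v(z) = C1 + C2*erf(sqrt(6)*z/6)


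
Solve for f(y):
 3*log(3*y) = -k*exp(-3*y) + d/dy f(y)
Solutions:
 f(y) = C1 - k*exp(-3*y)/3 + 3*y*log(y) + 3*y*(-1 + log(3))


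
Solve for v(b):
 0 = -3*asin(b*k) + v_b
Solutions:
 v(b) = C1 + 3*Piecewise((b*asin(b*k) + sqrt(-b^2*k^2 + 1)/k, Ne(k, 0)), (0, True))


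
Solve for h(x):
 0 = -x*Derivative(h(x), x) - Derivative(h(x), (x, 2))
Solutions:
 h(x) = C1 + C2*erf(sqrt(2)*x/2)


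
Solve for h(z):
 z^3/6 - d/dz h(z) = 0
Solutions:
 h(z) = C1 + z^4/24


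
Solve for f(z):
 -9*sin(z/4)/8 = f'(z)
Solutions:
 f(z) = C1 + 9*cos(z/4)/2


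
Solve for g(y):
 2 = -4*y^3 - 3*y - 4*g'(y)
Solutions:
 g(y) = C1 - y^4/4 - 3*y^2/8 - y/2


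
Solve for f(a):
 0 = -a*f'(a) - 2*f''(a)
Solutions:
 f(a) = C1 + C2*erf(a/2)


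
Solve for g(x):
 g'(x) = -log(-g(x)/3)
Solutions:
 Integral(1/(log(-_y) - log(3)), (_y, g(x))) = C1 - x


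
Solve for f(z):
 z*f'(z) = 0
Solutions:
 f(z) = C1


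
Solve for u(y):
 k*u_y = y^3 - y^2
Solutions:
 u(y) = C1 + y^4/(4*k) - y^3/(3*k)


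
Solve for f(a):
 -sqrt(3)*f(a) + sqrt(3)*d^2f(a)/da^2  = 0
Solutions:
 f(a) = C1*exp(-a) + C2*exp(a)


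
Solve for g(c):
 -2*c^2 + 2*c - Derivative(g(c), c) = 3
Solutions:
 g(c) = C1 - 2*c^3/3 + c^2 - 3*c


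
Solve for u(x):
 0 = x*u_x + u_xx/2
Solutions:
 u(x) = C1 + C2*erf(x)


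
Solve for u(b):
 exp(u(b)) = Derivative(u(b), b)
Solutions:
 u(b) = log(-1/(C1 + b))


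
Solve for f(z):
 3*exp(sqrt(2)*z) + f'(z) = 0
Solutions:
 f(z) = C1 - 3*sqrt(2)*exp(sqrt(2)*z)/2


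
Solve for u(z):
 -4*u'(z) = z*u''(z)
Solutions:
 u(z) = C1 + C2/z^3


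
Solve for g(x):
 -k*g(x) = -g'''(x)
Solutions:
 g(x) = C1*exp(k^(1/3)*x) + C2*exp(k^(1/3)*x*(-1 + sqrt(3)*I)/2) + C3*exp(-k^(1/3)*x*(1 + sqrt(3)*I)/2)


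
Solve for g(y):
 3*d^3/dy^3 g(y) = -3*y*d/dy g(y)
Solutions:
 g(y) = C1 + Integral(C2*airyai(-y) + C3*airybi(-y), y)


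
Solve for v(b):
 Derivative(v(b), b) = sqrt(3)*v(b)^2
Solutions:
 v(b) = -1/(C1 + sqrt(3)*b)


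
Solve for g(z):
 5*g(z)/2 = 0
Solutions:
 g(z) = 0


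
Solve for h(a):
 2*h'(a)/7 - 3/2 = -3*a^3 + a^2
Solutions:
 h(a) = C1 - 21*a^4/8 + 7*a^3/6 + 21*a/4


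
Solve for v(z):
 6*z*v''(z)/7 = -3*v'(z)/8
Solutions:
 v(z) = C1 + C2*z^(9/16)


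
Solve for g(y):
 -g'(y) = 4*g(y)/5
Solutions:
 g(y) = C1*exp(-4*y/5)


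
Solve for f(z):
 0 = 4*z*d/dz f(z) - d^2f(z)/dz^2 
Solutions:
 f(z) = C1 + C2*erfi(sqrt(2)*z)


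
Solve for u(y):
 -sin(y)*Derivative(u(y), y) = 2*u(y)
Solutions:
 u(y) = C1*(cos(y) + 1)/(cos(y) - 1)


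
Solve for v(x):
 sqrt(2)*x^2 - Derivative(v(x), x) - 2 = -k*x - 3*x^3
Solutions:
 v(x) = C1 + k*x^2/2 + 3*x^4/4 + sqrt(2)*x^3/3 - 2*x


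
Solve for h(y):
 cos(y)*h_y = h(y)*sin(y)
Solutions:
 h(y) = C1/cos(y)


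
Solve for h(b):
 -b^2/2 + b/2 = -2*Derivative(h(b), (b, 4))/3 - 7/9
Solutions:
 h(b) = C1 + C2*b + C3*b^2 + C4*b^3 + b^6/480 - b^5/160 - 7*b^4/144


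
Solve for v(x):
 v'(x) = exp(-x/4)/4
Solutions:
 v(x) = C1 - 1/exp(x)^(1/4)


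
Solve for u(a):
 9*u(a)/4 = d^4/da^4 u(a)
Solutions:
 u(a) = C1*exp(-sqrt(6)*a/2) + C2*exp(sqrt(6)*a/2) + C3*sin(sqrt(6)*a/2) + C4*cos(sqrt(6)*a/2)


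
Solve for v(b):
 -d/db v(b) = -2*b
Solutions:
 v(b) = C1 + b^2


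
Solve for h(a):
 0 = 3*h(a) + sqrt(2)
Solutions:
 h(a) = -sqrt(2)/3


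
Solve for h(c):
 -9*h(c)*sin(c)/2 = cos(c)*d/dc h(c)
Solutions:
 h(c) = C1*cos(c)^(9/2)


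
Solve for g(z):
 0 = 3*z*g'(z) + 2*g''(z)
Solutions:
 g(z) = C1 + C2*erf(sqrt(3)*z/2)


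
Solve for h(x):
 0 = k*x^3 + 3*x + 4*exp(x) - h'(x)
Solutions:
 h(x) = C1 + k*x^4/4 + 3*x^2/2 + 4*exp(x)


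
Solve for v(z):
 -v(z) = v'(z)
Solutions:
 v(z) = C1*exp(-z)


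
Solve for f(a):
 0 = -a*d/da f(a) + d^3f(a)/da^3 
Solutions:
 f(a) = C1 + Integral(C2*airyai(a) + C3*airybi(a), a)


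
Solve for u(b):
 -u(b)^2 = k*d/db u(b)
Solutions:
 u(b) = k/(C1*k + b)


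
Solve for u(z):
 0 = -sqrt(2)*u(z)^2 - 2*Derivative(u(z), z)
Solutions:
 u(z) = 2/(C1 + sqrt(2)*z)


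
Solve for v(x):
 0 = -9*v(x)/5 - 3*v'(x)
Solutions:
 v(x) = C1*exp(-3*x/5)


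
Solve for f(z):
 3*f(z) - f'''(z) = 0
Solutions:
 f(z) = C3*exp(3^(1/3)*z) + (C1*sin(3^(5/6)*z/2) + C2*cos(3^(5/6)*z/2))*exp(-3^(1/3)*z/2)


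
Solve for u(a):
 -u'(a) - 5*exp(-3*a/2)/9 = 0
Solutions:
 u(a) = C1 + 10*exp(-3*a/2)/27


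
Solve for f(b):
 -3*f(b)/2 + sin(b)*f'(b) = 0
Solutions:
 f(b) = C1*(cos(b) - 1)^(3/4)/(cos(b) + 1)^(3/4)


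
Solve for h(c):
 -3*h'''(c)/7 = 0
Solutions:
 h(c) = C1 + C2*c + C3*c^2


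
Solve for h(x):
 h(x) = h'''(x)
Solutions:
 h(x) = C3*exp(x) + (C1*sin(sqrt(3)*x/2) + C2*cos(sqrt(3)*x/2))*exp(-x/2)


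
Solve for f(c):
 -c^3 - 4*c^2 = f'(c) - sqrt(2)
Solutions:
 f(c) = C1 - c^4/4 - 4*c^3/3 + sqrt(2)*c


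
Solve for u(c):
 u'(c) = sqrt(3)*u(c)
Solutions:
 u(c) = C1*exp(sqrt(3)*c)


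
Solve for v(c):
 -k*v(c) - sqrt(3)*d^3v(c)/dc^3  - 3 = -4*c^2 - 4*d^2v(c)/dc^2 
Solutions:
 v(c) = C1*exp(c*(2^(2/3)*sqrt(3)*(81*k + sqrt((81*k - 128)^2 - 16384) - 128)^(1/3) - 3*2^(2/3)*I*(81*k + sqrt((81*k - 128)^2 - 16384) - 128)^(1/3) + 16*sqrt(3) - 384*2^(1/3)/((-sqrt(3) + 3*I)*(81*k + sqrt((81*k - 128)^2 - 16384) - 128)^(1/3)))/36) + C2*exp(c*(2^(2/3)*sqrt(3)*(81*k + sqrt((81*k - 128)^2 - 16384) - 128)^(1/3) + 3*2^(2/3)*I*(81*k + sqrt((81*k - 128)^2 - 16384) - 128)^(1/3) + 16*sqrt(3) + 384*2^(1/3)/((sqrt(3) + 3*I)*(81*k + sqrt((81*k - 128)^2 - 16384) - 128)^(1/3)))/36) + C3*exp(sqrt(3)*c*(-2^(2/3)*(81*k + sqrt((81*k - 128)^2 - 16384) - 128)^(1/3) + 8 - 32*2^(1/3)/(81*k + sqrt((81*k - 128)^2 - 16384) - 128)^(1/3))/18) + 4*c^2/k - 3/k + 32/k^2


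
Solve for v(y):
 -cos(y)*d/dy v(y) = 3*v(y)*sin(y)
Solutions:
 v(y) = C1*cos(y)^3


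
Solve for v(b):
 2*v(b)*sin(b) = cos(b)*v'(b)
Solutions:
 v(b) = C1/cos(b)^2


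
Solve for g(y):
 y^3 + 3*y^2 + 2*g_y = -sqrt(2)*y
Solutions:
 g(y) = C1 - y^4/8 - y^3/2 - sqrt(2)*y^2/4


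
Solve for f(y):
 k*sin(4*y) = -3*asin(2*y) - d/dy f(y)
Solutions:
 f(y) = C1 + k*cos(4*y)/4 - 3*y*asin(2*y) - 3*sqrt(1 - 4*y^2)/2


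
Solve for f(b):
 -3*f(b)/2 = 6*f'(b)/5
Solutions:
 f(b) = C1*exp(-5*b/4)


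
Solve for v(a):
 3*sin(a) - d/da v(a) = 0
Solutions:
 v(a) = C1 - 3*cos(a)


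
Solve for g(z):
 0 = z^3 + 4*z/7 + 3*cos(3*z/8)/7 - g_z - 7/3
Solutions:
 g(z) = C1 + z^4/4 + 2*z^2/7 - 7*z/3 + 8*sin(3*z/8)/7


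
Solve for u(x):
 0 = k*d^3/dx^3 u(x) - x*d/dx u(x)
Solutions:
 u(x) = C1 + Integral(C2*airyai(x*(1/k)^(1/3)) + C3*airybi(x*(1/k)^(1/3)), x)


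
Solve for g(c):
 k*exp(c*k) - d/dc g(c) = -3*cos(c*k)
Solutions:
 g(c) = C1 + exp(c*k) + 3*sin(c*k)/k


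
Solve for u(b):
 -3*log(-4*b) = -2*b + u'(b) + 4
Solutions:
 u(b) = C1 + b^2 - 3*b*log(-b) + b*(-6*log(2) - 1)


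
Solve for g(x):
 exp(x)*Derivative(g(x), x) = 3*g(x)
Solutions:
 g(x) = C1*exp(-3*exp(-x))


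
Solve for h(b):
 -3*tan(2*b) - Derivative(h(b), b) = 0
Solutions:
 h(b) = C1 + 3*log(cos(2*b))/2


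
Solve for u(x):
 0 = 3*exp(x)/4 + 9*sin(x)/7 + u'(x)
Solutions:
 u(x) = C1 - 3*exp(x)/4 + 9*cos(x)/7


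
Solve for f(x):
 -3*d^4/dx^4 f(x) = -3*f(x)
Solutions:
 f(x) = C1*exp(-x) + C2*exp(x) + C3*sin(x) + C4*cos(x)


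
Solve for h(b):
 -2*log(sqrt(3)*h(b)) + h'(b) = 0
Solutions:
 -Integral(1/(2*log(_y) + log(3)), (_y, h(b))) = C1 - b


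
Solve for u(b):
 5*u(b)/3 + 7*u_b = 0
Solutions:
 u(b) = C1*exp(-5*b/21)


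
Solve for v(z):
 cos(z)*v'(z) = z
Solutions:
 v(z) = C1 + Integral(z/cos(z), z)


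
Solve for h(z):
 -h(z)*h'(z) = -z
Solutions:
 h(z) = -sqrt(C1 + z^2)
 h(z) = sqrt(C1 + z^2)


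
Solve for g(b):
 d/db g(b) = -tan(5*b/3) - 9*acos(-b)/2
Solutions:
 g(b) = C1 - 9*b*acos(-b)/2 - 9*sqrt(1 - b^2)/2 + 3*log(cos(5*b/3))/5


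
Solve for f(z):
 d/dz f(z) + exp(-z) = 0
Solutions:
 f(z) = C1 + exp(-z)


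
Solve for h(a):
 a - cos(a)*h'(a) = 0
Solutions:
 h(a) = C1 + Integral(a/cos(a), a)


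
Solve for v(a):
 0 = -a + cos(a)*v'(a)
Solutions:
 v(a) = C1 + Integral(a/cos(a), a)


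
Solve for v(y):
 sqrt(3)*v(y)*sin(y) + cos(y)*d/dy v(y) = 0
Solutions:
 v(y) = C1*cos(y)^(sqrt(3))


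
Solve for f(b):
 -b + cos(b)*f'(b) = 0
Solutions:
 f(b) = C1 + Integral(b/cos(b), b)


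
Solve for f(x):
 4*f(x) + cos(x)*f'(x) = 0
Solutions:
 f(x) = C1*(sin(x)^2 - 2*sin(x) + 1)/(sin(x)^2 + 2*sin(x) + 1)


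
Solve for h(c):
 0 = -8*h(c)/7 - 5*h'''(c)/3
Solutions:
 h(c) = C3*exp(-2*3^(1/3)*35^(2/3)*c/35) + (C1*sin(3^(5/6)*35^(2/3)*c/35) + C2*cos(3^(5/6)*35^(2/3)*c/35))*exp(3^(1/3)*35^(2/3)*c/35)


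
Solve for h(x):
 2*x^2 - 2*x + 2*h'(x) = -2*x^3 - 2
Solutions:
 h(x) = C1 - x^4/4 - x^3/3 + x^2/2 - x


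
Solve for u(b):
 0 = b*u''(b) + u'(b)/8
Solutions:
 u(b) = C1 + C2*b^(7/8)


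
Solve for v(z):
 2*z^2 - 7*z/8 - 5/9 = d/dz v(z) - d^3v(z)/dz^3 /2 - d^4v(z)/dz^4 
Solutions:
 v(z) = C1 + C2*exp(-z*((6*sqrt(318) + 107)^(-1/3) + 2 + (6*sqrt(318) + 107)^(1/3))/12)*sin(sqrt(3)*z*(-(6*sqrt(318) + 107)^(1/3) + (6*sqrt(318) + 107)^(-1/3))/12) + C3*exp(-z*((6*sqrt(318) + 107)^(-1/3) + 2 + (6*sqrt(318) + 107)^(1/3))/12)*cos(sqrt(3)*z*(-(6*sqrt(318) + 107)^(1/3) + (6*sqrt(318) + 107)^(-1/3))/12) + C4*exp(z*(-1 + (6*sqrt(318) + 107)^(-1/3) + (6*sqrt(318) + 107)^(1/3))/6) + 2*z^3/3 - 7*z^2/16 + 13*z/9


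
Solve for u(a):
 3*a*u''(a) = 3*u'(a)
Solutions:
 u(a) = C1 + C2*a^2


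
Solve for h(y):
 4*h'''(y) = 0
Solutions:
 h(y) = C1 + C2*y + C3*y^2


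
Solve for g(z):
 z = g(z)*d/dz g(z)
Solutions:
 g(z) = -sqrt(C1 + z^2)
 g(z) = sqrt(C1 + z^2)


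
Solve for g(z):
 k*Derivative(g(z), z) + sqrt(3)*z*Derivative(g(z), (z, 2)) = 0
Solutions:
 g(z) = C1 + z^(-sqrt(3)*re(k)/3 + 1)*(C2*sin(sqrt(3)*log(z)*Abs(im(k))/3) + C3*cos(sqrt(3)*log(z)*im(k)/3))


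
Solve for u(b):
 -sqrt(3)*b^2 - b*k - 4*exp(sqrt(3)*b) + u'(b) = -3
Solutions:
 u(b) = C1 + sqrt(3)*b^3/3 + b^2*k/2 - 3*b + 4*sqrt(3)*exp(sqrt(3)*b)/3


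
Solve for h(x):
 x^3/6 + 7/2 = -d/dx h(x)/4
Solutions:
 h(x) = C1 - x^4/6 - 14*x


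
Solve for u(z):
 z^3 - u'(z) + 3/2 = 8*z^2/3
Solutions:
 u(z) = C1 + z^4/4 - 8*z^3/9 + 3*z/2


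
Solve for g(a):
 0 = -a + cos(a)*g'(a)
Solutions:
 g(a) = C1 + Integral(a/cos(a), a)


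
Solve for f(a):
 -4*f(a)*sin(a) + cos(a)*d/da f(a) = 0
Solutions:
 f(a) = C1/cos(a)^4


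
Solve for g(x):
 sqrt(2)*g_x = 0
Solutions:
 g(x) = C1


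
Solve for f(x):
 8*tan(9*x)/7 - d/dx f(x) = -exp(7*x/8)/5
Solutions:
 f(x) = C1 + 8*exp(7*x/8)/35 - 8*log(cos(9*x))/63


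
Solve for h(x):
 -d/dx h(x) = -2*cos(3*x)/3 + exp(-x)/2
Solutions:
 h(x) = C1 + 2*sin(3*x)/9 + exp(-x)/2


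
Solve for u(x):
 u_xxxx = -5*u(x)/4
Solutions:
 u(x) = (C1*sin(5^(1/4)*x/2) + C2*cos(5^(1/4)*x/2))*exp(-5^(1/4)*x/2) + (C3*sin(5^(1/4)*x/2) + C4*cos(5^(1/4)*x/2))*exp(5^(1/4)*x/2)


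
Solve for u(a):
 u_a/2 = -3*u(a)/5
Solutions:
 u(a) = C1*exp(-6*a/5)


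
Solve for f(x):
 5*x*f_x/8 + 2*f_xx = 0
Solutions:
 f(x) = C1 + C2*erf(sqrt(10)*x/8)


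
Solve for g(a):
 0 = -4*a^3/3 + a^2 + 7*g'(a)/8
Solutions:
 g(a) = C1 + 8*a^4/21 - 8*a^3/21


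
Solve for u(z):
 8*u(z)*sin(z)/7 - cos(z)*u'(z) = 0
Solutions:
 u(z) = C1/cos(z)^(8/7)


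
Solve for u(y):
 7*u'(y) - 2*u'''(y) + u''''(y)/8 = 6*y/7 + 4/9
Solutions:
 u(y) = C1 + C2*exp(2*y) + C3*exp(y*(7 - sqrt(77))) + C4*exp(y*(7 + sqrt(77))) + 3*y^2/49 + 4*y/63


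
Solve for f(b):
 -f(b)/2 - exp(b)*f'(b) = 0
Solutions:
 f(b) = C1*exp(exp(-b)/2)


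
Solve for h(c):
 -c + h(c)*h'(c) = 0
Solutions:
 h(c) = -sqrt(C1 + c^2)
 h(c) = sqrt(C1 + c^2)


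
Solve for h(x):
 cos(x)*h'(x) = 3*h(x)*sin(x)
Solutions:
 h(x) = C1/cos(x)^3


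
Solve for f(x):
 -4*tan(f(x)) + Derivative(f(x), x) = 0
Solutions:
 f(x) = pi - asin(C1*exp(4*x))
 f(x) = asin(C1*exp(4*x))


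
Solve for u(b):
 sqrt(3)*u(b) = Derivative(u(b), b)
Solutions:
 u(b) = C1*exp(sqrt(3)*b)


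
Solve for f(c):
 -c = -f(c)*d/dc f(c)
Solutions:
 f(c) = -sqrt(C1 + c^2)
 f(c) = sqrt(C1 + c^2)


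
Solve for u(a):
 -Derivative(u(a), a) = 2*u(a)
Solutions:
 u(a) = C1*exp(-2*a)


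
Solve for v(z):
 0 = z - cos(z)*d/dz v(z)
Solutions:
 v(z) = C1 + Integral(z/cos(z), z)


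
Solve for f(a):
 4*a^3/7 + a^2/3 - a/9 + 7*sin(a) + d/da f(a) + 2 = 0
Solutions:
 f(a) = C1 - a^4/7 - a^3/9 + a^2/18 - 2*a + 7*cos(a)


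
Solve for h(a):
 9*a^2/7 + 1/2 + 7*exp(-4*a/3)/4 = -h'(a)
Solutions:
 h(a) = C1 - 3*a^3/7 - a/2 + 21*exp(-4*a/3)/16


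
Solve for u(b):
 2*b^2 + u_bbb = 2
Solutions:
 u(b) = C1 + C2*b + C3*b^2 - b^5/30 + b^3/3


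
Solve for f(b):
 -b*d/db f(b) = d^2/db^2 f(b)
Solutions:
 f(b) = C1 + C2*erf(sqrt(2)*b/2)


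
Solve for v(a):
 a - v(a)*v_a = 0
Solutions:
 v(a) = -sqrt(C1 + a^2)
 v(a) = sqrt(C1 + a^2)


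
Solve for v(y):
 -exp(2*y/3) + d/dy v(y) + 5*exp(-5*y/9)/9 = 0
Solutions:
 v(y) = C1 + 3*exp(2*y/3)/2 + exp(-5*y/9)


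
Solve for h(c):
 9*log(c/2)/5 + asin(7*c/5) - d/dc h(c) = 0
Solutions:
 h(c) = C1 + 9*c*log(c)/5 + c*asin(7*c/5) - 9*c/5 - 9*c*log(2)/5 + sqrt(25 - 49*c^2)/7


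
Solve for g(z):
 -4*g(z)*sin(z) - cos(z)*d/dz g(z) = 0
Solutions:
 g(z) = C1*cos(z)^4


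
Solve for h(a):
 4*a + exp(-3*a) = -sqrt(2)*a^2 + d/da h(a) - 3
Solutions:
 h(a) = C1 + sqrt(2)*a^3/3 + 2*a^2 + 3*a - exp(-3*a)/3


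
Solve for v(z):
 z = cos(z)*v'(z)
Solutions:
 v(z) = C1 + Integral(z/cos(z), z)


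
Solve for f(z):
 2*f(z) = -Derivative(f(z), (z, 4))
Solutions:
 f(z) = (C1*sin(2^(3/4)*z/2) + C2*cos(2^(3/4)*z/2))*exp(-2^(3/4)*z/2) + (C3*sin(2^(3/4)*z/2) + C4*cos(2^(3/4)*z/2))*exp(2^(3/4)*z/2)


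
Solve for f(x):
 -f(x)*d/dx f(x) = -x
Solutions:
 f(x) = -sqrt(C1 + x^2)
 f(x) = sqrt(C1 + x^2)


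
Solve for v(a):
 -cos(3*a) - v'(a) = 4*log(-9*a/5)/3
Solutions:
 v(a) = C1 - 4*a*log(-a)/3 - 3*a*log(3) + a*log(15)/3 + 4*a/3 + a*log(5) - sin(3*a)/3


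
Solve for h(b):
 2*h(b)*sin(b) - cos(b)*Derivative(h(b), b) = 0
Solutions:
 h(b) = C1/cos(b)^2


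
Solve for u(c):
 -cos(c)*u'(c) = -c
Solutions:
 u(c) = C1 + Integral(c/cos(c), c)


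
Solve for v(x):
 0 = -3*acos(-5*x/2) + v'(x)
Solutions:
 v(x) = C1 + 3*x*acos(-5*x/2) + 3*sqrt(4 - 25*x^2)/5


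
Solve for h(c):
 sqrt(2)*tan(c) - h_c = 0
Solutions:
 h(c) = C1 - sqrt(2)*log(cos(c))


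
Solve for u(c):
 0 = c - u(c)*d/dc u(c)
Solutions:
 u(c) = -sqrt(C1 + c^2)
 u(c) = sqrt(C1 + c^2)


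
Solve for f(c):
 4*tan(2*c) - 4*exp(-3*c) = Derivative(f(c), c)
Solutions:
 f(c) = C1 + log(tan(2*c)^2 + 1) + 4*exp(-3*c)/3


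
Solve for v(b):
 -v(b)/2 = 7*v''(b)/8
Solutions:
 v(b) = C1*sin(2*sqrt(7)*b/7) + C2*cos(2*sqrt(7)*b/7)


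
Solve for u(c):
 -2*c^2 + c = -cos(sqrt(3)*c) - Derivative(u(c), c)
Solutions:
 u(c) = C1 + 2*c^3/3 - c^2/2 - sqrt(3)*sin(sqrt(3)*c)/3


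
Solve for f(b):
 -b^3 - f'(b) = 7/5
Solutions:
 f(b) = C1 - b^4/4 - 7*b/5


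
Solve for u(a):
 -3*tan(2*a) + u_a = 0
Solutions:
 u(a) = C1 - 3*log(cos(2*a))/2


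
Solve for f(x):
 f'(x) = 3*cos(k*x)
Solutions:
 f(x) = C1 + 3*sin(k*x)/k


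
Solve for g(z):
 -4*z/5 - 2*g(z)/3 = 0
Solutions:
 g(z) = -6*z/5


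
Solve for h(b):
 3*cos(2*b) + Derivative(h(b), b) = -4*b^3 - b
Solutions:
 h(b) = C1 - b^4 - b^2/2 - 3*sin(2*b)/2


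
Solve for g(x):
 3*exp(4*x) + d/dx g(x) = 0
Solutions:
 g(x) = C1 - 3*exp(4*x)/4


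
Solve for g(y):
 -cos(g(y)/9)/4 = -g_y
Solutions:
 -y/4 - 9*log(sin(g(y)/9) - 1)/2 + 9*log(sin(g(y)/9) + 1)/2 = C1


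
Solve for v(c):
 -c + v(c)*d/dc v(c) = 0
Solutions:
 v(c) = -sqrt(C1 + c^2)
 v(c) = sqrt(C1 + c^2)


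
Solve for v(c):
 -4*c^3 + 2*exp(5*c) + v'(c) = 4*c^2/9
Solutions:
 v(c) = C1 + c^4 + 4*c^3/27 - 2*exp(5*c)/5


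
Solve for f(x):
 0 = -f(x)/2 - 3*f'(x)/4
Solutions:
 f(x) = C1*exp(-2*x/3)


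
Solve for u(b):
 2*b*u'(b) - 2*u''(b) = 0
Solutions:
 u(b) = C1 + C2*erfi(sqrt(2)*b/2)


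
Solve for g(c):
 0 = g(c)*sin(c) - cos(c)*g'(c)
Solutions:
 g(c) = C1/cos(c)


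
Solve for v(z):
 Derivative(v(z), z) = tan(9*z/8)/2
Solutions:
 v(z) = C1 - 4*log(cos(9*z/8))/9


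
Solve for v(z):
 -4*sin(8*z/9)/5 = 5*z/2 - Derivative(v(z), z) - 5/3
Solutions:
 v(z) = C1 + 5*z^2/4 - 5*z/3 - 9*cos(8*z/9)/10


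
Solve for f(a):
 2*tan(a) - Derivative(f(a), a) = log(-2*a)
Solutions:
 f(a) = C1 - a*log(-a) - a*log(2) + a - 2*log(cos(a))


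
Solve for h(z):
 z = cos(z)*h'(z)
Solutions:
 h(z) = C1 + Integral(z/cos(z), z)


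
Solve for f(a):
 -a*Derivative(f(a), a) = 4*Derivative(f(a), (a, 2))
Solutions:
 f(a) = C1 + C2*erf(sqrt(2)*a/4)


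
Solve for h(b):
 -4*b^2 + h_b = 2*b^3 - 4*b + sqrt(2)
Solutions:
 h(b) = C1 + b^4/2 + 4*b^3/3 - 2*b^2 + sqrt(2)*b


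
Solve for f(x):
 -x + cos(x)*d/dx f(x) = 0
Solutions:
 f(x) = C1 + Integral(x/cos(x), x)


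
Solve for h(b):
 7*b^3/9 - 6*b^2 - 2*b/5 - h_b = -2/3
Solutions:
 h(b) = C1 + 7*b^4/36 - 2*b^3 - b^2/5 + 2*b/3


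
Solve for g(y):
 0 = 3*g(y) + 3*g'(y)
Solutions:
 g(y) = C1*exp(-y)


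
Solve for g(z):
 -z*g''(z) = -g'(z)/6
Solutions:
 g(z) = C1 + C2*z^(7/6)


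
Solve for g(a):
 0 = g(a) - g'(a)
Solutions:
 g(a) = C1*exp(a)


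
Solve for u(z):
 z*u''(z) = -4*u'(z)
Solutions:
 u(z) = C1 + C2/z^3


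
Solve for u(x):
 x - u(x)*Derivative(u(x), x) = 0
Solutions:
 u(x) = -sqrt(C1 + x^2)
 u(x) = sqrt(C1 + x^2)


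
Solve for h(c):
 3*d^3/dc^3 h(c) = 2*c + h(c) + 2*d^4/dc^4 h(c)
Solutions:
 h(c) = C1*exp(c*(-(3*sqrt(417) + 64)^(1/3) - 7/(3*sqrt(417) + 64)^(1/3) + 2)/12)*sin(sqrt(3)*c*(-(3*sqrt(417) + 64)^(1/3) + 7/(3*sqrt(417) + 64)^(1/3))/12) + C2*exp(c*(-(3*sqrt(417) + 64)^(1/3) - 7/(3*sqrt(417) + 64)^(1/3) + 2)/12)*cos(sqrt(3)*c*(-(3*sqrt(417) + 64)^(1/3) + 7/(3*sqrt(417) + 64)^(1/3))/12) + C3*exp(c) + C4*exp(c*(1 + 7/(3*sqrt(417) + 64)^(1/3) + (3*sqrt(417) + 64)^(1/3))/6) - 2*c


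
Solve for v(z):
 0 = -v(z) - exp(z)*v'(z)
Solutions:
 v(z) = C1*exp(exp(-z))


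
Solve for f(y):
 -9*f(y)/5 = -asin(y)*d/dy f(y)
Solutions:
 f(y) = C1*exp(9*Integral(1/asin(y), y)/5)


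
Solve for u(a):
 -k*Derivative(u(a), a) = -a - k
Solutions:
 u(a) = C1 + a^2/(2*k) + a


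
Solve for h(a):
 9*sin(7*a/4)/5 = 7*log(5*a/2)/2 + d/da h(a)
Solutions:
 h(a) = C1 - 7*a*log(a)/2 - 4*a*log(5) + a*log(10)/2 + 3*a*log(2) + 7*a/2 - 36*cos(7*a/4)/35


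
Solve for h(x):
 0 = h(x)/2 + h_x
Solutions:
 h(x) = C1*exp(-x/2)


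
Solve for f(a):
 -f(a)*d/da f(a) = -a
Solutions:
 f(a) = -sqrt(C1 + a^2)
 f(a) = sqrt(C1 + a^2)


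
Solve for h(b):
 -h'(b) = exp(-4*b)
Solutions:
 h(b) = C1 + exp(-4*b)/4


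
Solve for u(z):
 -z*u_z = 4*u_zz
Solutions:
 u(z) = C1 + C2*erf(sqrt(2)*z/4)


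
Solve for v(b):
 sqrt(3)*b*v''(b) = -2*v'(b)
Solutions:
 v(b) = C1 + C2*b^(1 - 2*sqrt(3)/3)


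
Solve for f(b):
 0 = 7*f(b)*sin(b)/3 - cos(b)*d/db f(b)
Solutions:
 f(b) = C1/cos(b)^(7/3)


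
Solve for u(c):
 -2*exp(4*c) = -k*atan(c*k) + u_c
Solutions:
 u(c) = C1 + k*Piecewise((c*atan(c*k) - log(c^2*k^2 + 1)/(2*k), Ne(k, 0)), (0, True)) - exp(4*c)/2


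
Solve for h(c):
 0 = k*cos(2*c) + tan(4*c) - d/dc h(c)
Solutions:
 h(c) = C1 + k*sin(2*c)/2 - log(cos(4*c))/4


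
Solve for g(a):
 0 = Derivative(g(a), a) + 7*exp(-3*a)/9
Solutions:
 g(a) = C1 + 7*exp(-3*a)/27


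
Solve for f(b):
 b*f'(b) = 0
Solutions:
 f(b) = C1


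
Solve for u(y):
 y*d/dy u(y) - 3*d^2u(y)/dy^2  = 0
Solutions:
 u(y) = C1 + C2*erfi(sqrt(6)*y/6)


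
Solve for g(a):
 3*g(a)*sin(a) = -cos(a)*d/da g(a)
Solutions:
 g(a) = C1*cos(a)^3


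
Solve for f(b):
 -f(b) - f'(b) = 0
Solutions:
 f(b) = C1*exp(-b)


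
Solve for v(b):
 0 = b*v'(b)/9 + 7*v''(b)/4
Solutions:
 v(b) = C1 + C2*erf(sqrt(14)*b/21)


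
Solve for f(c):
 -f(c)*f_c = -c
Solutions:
 f(c) = -sqrt(C1 + c^2)
 f(c) = sqrt(C1 + c^2)


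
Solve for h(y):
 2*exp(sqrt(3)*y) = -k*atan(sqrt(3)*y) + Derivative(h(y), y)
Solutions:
 h(y) = C1 + k*(y*atan(sqrt(3)*y) - sqrt(3)*log(3*y^2 + 1)/6) + 2*sqrt(3)*exp(sqrt(3)*y)/3


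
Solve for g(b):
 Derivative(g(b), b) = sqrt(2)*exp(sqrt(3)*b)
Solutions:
 g(b) = C1 + sqrt(6)*exp(sqrt(3)*b)/3


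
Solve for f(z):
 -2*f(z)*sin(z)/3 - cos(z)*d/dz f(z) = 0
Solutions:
 f(z) = C1*cos(z)^(2/3)


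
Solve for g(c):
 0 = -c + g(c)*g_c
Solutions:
 g(c) = -sqrt(C1 + c^2)
 g(c) = sqrt(C1 + c^2)


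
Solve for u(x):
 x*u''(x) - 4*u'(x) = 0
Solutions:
 u(x) = C1 + C2*x^5


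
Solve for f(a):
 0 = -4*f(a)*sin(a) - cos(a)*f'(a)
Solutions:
 f(a) = C1*cos(a)^4


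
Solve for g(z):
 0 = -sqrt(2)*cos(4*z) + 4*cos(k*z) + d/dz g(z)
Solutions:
 g(z) = C1 + sqrt(2)*sin(4*z)/4 - 4*sin(k*z)/k


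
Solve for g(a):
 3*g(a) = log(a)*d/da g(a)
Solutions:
 g(a) = C1*exp(3*li(a))


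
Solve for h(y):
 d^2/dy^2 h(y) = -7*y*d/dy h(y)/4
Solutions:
 h(y) = C1 + C2*erf(sqrt(14)*y/4)


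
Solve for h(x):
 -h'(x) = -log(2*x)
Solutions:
 h(x) = C1 + x*log(x) - x + x*log(2)


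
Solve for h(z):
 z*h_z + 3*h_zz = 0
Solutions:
 h(z) = C1 + C2*erf(sqrt(6)*z/6)
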